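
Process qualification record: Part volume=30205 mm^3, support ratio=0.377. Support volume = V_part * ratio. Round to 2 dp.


V_support = 30205 * 0.377 = 11387.29 mm^3


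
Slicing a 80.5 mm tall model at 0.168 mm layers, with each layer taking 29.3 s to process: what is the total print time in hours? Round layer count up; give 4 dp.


Layers = ceil(80.5/0.168) = 480
t = 480 * 29.3 / 3600 = 3.9067 hrs


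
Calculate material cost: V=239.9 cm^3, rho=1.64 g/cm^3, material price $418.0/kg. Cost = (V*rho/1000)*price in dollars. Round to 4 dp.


Mass = 239.9*1.64/1000 = 0.393436 kg
Cost = 0.393436 * 418.0 = 164.4562 $


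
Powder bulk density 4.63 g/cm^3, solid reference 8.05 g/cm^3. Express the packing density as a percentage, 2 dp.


Packing = (4.63/8.05)*100 = 57.52 %


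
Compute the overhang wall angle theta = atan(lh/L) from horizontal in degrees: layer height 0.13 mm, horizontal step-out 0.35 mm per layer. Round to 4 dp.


angle = atan(0.13/0.35) = 20.3764 degrees


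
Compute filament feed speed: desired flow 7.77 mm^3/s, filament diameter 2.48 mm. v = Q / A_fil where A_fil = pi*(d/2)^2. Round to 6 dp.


A = pi*(2.48/2)^2 = 4.830513
v = 7.77 / 4.830513 = 1.608525 mm/s


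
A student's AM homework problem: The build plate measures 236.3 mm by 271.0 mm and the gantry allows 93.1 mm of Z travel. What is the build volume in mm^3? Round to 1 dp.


V = 236.3 * 271.0 * 93.1 = 5961872.6 mm^3


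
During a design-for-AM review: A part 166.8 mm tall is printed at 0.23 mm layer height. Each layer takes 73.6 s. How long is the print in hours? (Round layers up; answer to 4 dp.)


Layers = ceil(166.8/0.23) = 726
t = 726 * 73.6 / 3600 = 14.8427 hrs


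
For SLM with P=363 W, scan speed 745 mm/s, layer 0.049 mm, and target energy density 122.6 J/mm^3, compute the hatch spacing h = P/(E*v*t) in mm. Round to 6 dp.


h = 363 / (122.6*745*0.049) = 0.081108 mm


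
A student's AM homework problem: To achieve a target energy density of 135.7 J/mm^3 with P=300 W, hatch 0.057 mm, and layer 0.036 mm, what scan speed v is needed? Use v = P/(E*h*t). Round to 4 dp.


v = 300 / (135.7*0.057*0.036) = 1077.3679 mm/s


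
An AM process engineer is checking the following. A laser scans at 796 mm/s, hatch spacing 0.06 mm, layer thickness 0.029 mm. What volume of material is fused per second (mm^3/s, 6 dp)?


Rate = 796 * 0.06 * 0.029 = 1.38504 mm^3/s


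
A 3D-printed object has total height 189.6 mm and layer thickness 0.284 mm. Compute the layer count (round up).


Layers = ceil(189.6/0.284) = 668


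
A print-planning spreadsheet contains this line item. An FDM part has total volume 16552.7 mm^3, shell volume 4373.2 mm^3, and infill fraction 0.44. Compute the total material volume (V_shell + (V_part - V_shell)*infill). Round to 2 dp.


V_infill = (16552.7 - 4373.2) * 0.44 = 5358.98
V_total = 4373.2 + 5358.98 = 9732.18 mm^3


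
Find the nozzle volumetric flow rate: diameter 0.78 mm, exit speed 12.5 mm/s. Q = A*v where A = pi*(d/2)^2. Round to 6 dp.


A = pi*(0.78/2)^2 = 0.47783624 mm^2
Q = 0.47783624 * 12.5 = 5.972953 mm^3/s


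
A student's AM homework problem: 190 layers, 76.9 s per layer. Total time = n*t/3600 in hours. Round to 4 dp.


t = 190 * 76.9 / 3600 = 4.0586 hrs


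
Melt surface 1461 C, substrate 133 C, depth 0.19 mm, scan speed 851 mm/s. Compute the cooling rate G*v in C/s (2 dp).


G = (1461-133)/0.19 = 6989.47368421 C/mm
CR = 6989.47368421 * 851 = 5948042.11 C/s


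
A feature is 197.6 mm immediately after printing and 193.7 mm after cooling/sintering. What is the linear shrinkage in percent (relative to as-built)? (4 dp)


Shrinkage = ((197.6-193.7)/197.6)*100 = 1.9737 %


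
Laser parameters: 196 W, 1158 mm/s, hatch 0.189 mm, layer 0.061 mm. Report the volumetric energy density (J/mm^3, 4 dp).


E = 196 / (1158*0.189*0.061) = 14.681 J/mm^3


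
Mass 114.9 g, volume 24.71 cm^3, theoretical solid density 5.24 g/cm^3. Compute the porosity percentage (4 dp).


rho_part = 114.9 / 24.71 = 4.6499393 g/cm^3
Porosity = (1 - 4.6499393/5.24)*100 = 11.2607 %


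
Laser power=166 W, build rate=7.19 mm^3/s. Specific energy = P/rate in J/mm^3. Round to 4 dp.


SE = 166 / 7.19 = 23.0876 J/mm^3


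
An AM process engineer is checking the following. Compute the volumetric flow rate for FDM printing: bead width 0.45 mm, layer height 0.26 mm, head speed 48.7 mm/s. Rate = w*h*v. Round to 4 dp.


Rate = 0.45 * 0.26 * 48.7 = 5.6979 mm^3/s


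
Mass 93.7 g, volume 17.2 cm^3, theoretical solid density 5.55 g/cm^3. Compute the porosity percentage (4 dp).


rho_part = 93.7 / 17.2 = 5.44767442 g/cm^3
Porosity = (1 - 5.44767442/5.55)*100 = 1.8437 %


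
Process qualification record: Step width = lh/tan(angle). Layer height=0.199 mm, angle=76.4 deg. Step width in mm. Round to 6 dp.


step = 0.199 / tan(76.4) = 0.048143 mm


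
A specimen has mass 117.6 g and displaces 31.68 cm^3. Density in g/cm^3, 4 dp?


rho = 117.6 / 31.68 = 3.7121 g/cm^3


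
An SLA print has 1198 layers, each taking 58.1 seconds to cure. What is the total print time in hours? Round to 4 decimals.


t = 1198 * 58.1 / 3600 = 19.3344 hrs


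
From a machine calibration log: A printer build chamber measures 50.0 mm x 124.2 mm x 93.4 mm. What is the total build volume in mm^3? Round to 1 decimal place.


V = 50.0 * 124.2 * 93.4 = 580014.0 mm^3


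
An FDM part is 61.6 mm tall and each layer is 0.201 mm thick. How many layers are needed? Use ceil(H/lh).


Layers = ceil(61.6/0.201) = 307


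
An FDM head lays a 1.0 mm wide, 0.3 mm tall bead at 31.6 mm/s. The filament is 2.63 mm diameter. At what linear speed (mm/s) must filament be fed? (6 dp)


Q = 1.0 * 0.3 * 31.6 = 9.48 mm^3/s
A_fil = pi*(2.63/2)^2 = 5.43252056 mm^2
v_feed = 9.48 / 5.43252056 = 1.745046 mm/s


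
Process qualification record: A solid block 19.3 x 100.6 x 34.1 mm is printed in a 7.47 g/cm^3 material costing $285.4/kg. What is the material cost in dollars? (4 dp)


V = 19.3 * 100.6 * 34.1 = 66207.878 mm^3 = 66.207878 cm^3
Mass = 66.207878 * 7.47 / 1000 = 0.49457285 kg
Cost = 0.49457285 * 285.4 = 141.1511 $


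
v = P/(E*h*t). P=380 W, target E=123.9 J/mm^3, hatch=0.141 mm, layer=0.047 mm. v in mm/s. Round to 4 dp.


v = 380 / (123.9*0.141*0.047) = 462.8021 mm/s


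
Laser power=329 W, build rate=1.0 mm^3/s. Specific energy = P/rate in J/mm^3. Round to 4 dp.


SE = 329 / 1.0 = 329.0 J/mm^3


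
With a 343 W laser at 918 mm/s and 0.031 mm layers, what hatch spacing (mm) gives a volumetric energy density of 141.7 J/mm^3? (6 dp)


h = 343 / (141.7*918*0.031) = 0.085059 mm


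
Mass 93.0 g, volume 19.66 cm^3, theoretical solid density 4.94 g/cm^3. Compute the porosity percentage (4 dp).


rho_part = 93.0 / 19.66 = 4.73041709 g/cm^3
Porosity = (1 - 4.73041709/4.94)*100 = 4.2426 %


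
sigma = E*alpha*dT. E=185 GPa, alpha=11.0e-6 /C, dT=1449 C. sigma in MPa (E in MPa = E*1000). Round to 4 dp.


sigma = 185*1000 * 11.0e-6 * 1449 = 2948.715 MPa


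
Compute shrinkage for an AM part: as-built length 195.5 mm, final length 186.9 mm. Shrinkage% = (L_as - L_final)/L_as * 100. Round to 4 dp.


Shrinkage = ((195.5-186.9)/195.5)*100 = 4.399 %


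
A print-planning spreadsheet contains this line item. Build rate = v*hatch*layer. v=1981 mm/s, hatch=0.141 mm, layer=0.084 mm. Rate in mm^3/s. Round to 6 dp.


Rate = 1981 * 0.141 * 0.084 = 23.462964 mm^3/s


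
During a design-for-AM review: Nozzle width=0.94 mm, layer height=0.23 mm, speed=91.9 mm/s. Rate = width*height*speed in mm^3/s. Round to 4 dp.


Rate = 0.94 * 0.23 * 91.9 = 19.8688 mm^3/s


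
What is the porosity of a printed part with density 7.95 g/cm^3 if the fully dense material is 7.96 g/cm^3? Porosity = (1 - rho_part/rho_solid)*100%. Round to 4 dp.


Porosity = (1-7.95/7.96)*100 = 0.1256 %


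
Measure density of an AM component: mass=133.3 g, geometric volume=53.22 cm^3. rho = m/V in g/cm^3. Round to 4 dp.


rho = 133.3 / 53.22 = 2.5047 g/cm^3


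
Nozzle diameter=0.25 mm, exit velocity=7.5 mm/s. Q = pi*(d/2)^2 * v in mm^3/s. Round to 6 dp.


A = pi*(0.25/2)^2 = 0.04908739 mm^2
Q = 0.04908739 * 7.5 = 0.368155 mm^3/s


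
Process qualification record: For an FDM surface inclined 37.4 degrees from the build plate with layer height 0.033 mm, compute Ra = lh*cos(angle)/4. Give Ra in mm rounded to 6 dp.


Ra = 0.033 * cos(37.4) / 4 = 0.006554 mm


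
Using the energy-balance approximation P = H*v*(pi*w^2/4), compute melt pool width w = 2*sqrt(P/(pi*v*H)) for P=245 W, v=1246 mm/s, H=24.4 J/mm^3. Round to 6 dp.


w = 2*sqrt(245/(pi*1246*24.4)) = 0.101294 mm


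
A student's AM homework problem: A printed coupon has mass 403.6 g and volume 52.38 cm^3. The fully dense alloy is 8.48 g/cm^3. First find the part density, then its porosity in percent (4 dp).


rho_part = 403.6 / 52.38 = 7.705231 g/cm^3
Porosity = (1 - 7.705231/8.48)*100 = 9.1364 %


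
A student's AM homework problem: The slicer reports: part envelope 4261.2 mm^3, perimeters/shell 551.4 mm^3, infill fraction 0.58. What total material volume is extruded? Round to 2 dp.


V_infill = (4261.2 - 551.4) * 0.58 = 2151.68
V_total = 551.4 + 2151.68 = 2703.08 mm^3


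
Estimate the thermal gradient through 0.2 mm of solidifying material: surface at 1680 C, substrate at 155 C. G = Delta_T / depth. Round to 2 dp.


G = (1680-155)/0.2 = 7625.0 C/mm


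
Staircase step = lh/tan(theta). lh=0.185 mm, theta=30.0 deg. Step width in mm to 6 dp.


step = 0.185 / tan(30.0) = 0.320429 mm


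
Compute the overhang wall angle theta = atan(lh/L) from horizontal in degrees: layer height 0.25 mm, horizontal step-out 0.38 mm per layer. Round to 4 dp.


angle = atan(0.25/0.38) = 33.3407 degrees


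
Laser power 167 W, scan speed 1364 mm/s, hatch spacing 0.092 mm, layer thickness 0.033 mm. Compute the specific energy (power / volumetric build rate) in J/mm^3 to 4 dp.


Build rate = 1364 * 0.092 * 0.033 = 4.141104 mm^3/s
SE = 167 / 4.141104 = 40.3274 J/mm^3


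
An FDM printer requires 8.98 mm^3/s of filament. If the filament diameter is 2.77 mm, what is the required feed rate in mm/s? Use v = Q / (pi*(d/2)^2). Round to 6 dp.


A = pi*(2.77/2)^2 = 6.026282
v = 8.98 / 6.026282 = 1.490139 mm/s


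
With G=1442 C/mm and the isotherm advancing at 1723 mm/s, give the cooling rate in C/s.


CR = 1442 * 1723 = 2484566 C/s


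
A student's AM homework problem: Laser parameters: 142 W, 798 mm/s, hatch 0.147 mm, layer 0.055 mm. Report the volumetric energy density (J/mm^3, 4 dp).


E = 142 / (798*0.147*0.055) = 22.0093 J/mm^3


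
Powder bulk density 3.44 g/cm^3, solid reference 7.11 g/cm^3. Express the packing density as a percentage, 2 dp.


Packing = (3.44/7.11)*100 = 48.38 %


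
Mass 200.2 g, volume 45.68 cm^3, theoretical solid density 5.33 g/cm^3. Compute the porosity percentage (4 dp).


rho_part = 200.2 / 45.68 = 4.382662 g/cm^3
Porosity = (1 - 4.382662/5.33)*100 = 17.7737 %


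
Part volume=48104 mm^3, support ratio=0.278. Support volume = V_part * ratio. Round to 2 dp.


V_support = 48104 * 0.278 = 13372.91 mm^3


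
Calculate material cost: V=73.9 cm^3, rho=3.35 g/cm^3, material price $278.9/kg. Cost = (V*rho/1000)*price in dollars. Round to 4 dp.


Mass = 73.9*3.35/1000 = 0.247565 kg
Cost = 0.247565 * 278.9 = 69.0459 $


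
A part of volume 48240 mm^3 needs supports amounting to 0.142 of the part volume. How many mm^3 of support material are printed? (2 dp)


V_support = 48240 * 0.142 = 6850.08 mm^3


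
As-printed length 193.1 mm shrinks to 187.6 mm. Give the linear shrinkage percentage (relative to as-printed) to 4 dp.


Shrinkage = ((193.1-187.6)/193.1)*100 = 2.8483 %


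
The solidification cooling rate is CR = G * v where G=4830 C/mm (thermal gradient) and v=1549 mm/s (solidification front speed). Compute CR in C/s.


CR = 4830 * 1549 = 7481670 C/s


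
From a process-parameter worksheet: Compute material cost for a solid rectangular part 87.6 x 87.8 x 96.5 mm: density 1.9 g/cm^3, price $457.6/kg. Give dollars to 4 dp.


V = 87.6 * 87.8 * 96.5 = 742208.52 mm^3 = 742.20852 cm^3
Mass = 742.20852 * 1.9 / 1000 = 1.41019619 kg
Cost = 1.41019619 * 457.6 = 645.3058 $


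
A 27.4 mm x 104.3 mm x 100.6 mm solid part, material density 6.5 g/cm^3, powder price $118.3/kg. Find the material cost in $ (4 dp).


V = 27.4 * 104.3 * 100.6 = 287496.692 mm^3 = 287.496692 cm^3
Mass = 287.496692 * 6.5 / 1000 = 1.8687285 kg
Cost = 1.8687285 * 118.3 = 221.0706 $


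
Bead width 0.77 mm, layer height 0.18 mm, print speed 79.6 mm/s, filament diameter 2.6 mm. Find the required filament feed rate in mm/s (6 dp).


Q = 0.77 * 0.18 * 79.6 = 11.03256 mm^3/s
A_fil = pi*(2.6/2)^2 = 5.30929158 mm^2
v_feed = 11.03256 / 5.30929158 = 2.077972 mm/s


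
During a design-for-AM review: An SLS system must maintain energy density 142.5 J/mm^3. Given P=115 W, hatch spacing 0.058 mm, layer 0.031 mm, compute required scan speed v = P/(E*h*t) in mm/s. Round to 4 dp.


v = 115 / (142.5*0.058*0.031) = 448.8418 mm/s


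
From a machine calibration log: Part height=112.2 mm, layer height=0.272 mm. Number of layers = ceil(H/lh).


Layers = ceil(112.2/0.272) = 413


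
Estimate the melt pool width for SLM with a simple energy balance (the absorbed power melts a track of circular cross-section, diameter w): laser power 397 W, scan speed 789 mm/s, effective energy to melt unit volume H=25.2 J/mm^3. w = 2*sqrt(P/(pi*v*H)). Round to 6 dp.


w = 2*sqrt(397/(pi*789*25.2)) = 0.159445 mm


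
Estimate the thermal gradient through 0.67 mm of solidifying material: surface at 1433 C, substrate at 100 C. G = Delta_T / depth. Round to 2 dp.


G = (1433-100)/0.67 = 1989.55 C/mm


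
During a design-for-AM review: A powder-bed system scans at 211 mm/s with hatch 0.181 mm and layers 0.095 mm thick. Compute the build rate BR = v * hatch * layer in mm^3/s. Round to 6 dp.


Rate = 211 * 0.181 * 0.095 = 3.628145 mm^3/s


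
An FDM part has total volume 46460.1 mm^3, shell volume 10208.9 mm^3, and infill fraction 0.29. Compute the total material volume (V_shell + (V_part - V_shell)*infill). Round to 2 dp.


V_infill = (46460.1 - 10208.9) * 0.29 = 10512.85
V_total = 10208.9 + 10512.85 = 20721.75 mm^3


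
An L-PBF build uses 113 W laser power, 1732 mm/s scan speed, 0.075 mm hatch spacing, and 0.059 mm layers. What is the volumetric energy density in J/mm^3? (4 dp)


E = 113 / (1732*0.075*0.059) = 14.7441 J/mm^3


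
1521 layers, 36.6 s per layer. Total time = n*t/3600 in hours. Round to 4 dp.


t = 1521 * 36.6 / 3600 = 15.4635 hrs


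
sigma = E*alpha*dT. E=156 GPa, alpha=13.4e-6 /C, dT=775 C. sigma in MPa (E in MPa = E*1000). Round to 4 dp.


sigma = 156*1000 * 13.4e-6 * 775 = 1620.06 MPa


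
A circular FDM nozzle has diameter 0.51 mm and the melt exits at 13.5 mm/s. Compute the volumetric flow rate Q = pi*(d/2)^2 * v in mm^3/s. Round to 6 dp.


A = pi*(0.51/2)^2 = 0.20428206 mm^2
Q = 0.20428206 * 13.5 = 2.757808 mm^3/s


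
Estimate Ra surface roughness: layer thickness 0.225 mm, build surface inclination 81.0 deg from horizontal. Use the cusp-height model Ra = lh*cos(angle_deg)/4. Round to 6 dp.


Ra = 0.225 * cos(81.0) / 4 = 0.008799 mm


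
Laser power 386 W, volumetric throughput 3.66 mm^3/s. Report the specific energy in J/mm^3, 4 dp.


SE = 386 / 3.66 = 105.4645 J/mm^3


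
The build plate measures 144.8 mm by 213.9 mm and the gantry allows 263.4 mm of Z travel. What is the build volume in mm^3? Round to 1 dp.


V = 144.8 * 213.9 * 263.4 = 8158214.4 mm^3


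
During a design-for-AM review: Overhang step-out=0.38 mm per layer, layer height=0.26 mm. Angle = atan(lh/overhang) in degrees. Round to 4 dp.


angle = atan(0.26/0.38) = 34.3803 degrees


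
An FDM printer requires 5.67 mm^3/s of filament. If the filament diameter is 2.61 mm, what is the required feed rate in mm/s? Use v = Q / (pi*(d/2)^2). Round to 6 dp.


A = pi*(2.61/2)^2 = 5.350211
v = 5.67 / 5.350211 = 1.059771 mm/s


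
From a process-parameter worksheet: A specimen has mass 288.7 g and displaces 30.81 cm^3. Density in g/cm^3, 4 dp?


rho = 288.7 / 30.81 = 9.3703 g/cm^3


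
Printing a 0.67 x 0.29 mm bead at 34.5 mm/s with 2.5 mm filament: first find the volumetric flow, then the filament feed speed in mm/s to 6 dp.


Q = 0.67 * 0.29 * 34.5 = 6.70335 mm^3/s
A_fil = pi*(2.5/2)^2 = 4.90873852 mm^2
v_feed = 6.70335 / 4.90873852 = 1.365595 mm/s


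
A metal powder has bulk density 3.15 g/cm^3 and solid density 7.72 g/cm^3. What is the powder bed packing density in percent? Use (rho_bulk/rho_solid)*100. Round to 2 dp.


Packing = (3.15/7.72)*100 = 40.8 %


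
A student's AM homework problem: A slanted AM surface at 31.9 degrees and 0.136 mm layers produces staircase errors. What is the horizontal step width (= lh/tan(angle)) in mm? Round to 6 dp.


step = 0.136 / tan(31.9) = 0.218493 mm


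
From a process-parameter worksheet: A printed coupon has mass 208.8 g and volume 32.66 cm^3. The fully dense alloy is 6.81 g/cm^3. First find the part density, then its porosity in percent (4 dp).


rho_part = 208.8 / 32.66 = 6.39314146 g/cm^3
Porosity = (1 - 6.39314146/6.81)*100 = 6.1213 %


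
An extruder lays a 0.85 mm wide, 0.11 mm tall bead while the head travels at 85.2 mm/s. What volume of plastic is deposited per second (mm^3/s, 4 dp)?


Rate = 0.85 * 0.11 * 85.2 = 7.9662 mm^3/s


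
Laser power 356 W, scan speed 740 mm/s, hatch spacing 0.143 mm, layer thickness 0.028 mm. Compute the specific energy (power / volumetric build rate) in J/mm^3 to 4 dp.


Build rate = 740 * 0.143 * 0.028 = 2.96296 mm^3/s
SE = 356 / 2.96296 = 120.1501 J/mm^3


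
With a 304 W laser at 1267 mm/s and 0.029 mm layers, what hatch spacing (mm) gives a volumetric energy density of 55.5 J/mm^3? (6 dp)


h = 304 / (55.5*1267*0.029) = 0.149075 mm


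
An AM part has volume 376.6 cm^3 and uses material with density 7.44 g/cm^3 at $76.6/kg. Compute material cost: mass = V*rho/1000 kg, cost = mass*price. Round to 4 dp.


Mass = 376.6*7.44/1000 = 2.801904 kg
Cost = 2.801904 * 76.6 = 214.6258 $


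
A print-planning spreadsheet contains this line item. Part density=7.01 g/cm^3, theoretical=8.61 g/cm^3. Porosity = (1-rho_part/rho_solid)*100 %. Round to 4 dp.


Porosity = (1-7.01/8.61)*100 = 18.583 %


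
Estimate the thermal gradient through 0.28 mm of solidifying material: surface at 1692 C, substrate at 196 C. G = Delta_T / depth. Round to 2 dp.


G = (1692-196)/0.28 = 5342.86 C/mm


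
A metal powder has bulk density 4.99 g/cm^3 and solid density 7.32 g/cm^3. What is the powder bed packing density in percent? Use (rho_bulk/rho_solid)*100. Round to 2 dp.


Packing = (4.99/7.32)*100 = 68.17 %


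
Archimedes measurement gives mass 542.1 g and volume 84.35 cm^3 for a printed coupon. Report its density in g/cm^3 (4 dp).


rho = 542.1 / 84.35 = 6.4268 g/cm^3


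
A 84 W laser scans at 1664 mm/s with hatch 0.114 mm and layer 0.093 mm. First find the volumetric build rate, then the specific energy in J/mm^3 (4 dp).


Build rate = 1664 * 0.114 * 0.093 = 17.641728 mm^3/s
SE = 84 / 17.641728 = 4.7614 J/mm^3


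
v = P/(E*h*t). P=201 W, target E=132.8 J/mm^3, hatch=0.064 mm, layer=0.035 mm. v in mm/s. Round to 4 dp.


v = 201 / (132.8*0.064*0.035) = 675.6938 mm/s


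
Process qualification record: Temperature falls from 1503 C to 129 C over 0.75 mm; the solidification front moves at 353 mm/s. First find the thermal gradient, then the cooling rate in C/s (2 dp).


G = (1503-129)/0.75 = 1832.0 C/mm
CR = 1832.0 * 353 = 646696.0 C/s


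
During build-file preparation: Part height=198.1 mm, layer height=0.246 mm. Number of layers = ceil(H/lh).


Layers = ceil(198.1/0.246) = 806


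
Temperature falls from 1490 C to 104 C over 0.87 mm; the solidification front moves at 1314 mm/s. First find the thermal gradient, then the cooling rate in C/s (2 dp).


G = (1490-104)/0.87 = 1593.10344828 C/mm
CR = 1593.10344828 * 1314 = 2093337.93 C/s


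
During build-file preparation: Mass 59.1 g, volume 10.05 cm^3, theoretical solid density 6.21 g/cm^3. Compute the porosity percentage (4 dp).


rho_part = 59.1 / 10.05 = 5.88059701 g/cm^3
Porosity = (1 - 5.88059701/6.21)*100 = 5.3044 %


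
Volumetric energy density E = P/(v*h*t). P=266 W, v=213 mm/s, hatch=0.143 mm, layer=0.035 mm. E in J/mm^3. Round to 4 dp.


E = 266 / (213*0.143*0.035) = 249.5157 J/mm^3


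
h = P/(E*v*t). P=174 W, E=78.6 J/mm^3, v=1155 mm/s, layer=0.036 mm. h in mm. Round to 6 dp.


h = 174 / (78.6*1155*0.036) = 0.053241 mm


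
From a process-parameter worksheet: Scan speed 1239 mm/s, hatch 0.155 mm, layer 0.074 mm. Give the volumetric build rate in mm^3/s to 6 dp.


Rate = 1239 * 0.155 * 0.074 = 14.21133 mm^3/s


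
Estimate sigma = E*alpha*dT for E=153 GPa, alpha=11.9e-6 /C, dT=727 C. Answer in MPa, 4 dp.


sigma = 153*1000 * 11.9e-6 * 727 = 1323.6489 MPa


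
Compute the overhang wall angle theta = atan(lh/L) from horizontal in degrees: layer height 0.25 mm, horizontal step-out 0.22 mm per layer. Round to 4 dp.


angle = atan(0.25/0.22) = 48.6522 degrees


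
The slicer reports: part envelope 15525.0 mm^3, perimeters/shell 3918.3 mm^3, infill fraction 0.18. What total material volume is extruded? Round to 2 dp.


V_infill = (15525.0 - 3918.3) * 0.18 = 2089.21
V_total = 3918.3 + 2089.21 = 6007.51 mm^3


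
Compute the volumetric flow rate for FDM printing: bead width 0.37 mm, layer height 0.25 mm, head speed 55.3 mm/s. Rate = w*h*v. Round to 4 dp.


Rate = 0.37 * 0.25 * 55.3 = 5.1153 mm^3/s


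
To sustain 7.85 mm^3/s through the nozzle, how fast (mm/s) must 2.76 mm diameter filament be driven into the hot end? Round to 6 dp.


A = pi*(2.76/2)^2 = 5.982849
v = 7.85 / 5.982849 = 1.312084 mm/s


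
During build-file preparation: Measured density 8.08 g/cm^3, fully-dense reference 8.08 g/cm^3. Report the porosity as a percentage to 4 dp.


Porosity = (1-8.08/8.08)*100 = 0.0 %


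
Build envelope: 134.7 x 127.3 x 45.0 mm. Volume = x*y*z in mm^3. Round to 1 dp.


V = 134.7 * 127.3 * 45.0 = 771629.0 mm^3


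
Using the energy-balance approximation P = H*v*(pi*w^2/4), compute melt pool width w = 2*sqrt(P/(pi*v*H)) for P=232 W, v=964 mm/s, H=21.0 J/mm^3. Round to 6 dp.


w = 2*sqrt(232/(pi*964*21.0)) = 0.120796 mm


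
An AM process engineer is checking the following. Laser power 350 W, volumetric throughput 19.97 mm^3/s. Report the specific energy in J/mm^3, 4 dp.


SE = 350 / 19.97 = 17.5263 J/mm^3


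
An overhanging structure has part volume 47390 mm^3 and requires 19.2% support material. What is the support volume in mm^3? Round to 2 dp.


V_support = 47390 * 0.192 = 9098.88 mm^3


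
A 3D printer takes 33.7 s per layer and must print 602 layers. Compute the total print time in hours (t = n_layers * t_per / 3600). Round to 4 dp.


t = 602 * 33.7 / 3600 = 5.6354 hrs


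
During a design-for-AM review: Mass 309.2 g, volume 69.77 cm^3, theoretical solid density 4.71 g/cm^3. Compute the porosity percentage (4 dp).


rho_part = 309.2 / 69.77 = 4.43170417 g/cm^3
Porosity = (1 - 4.43170417/4.71)*100 = 5.9086 %


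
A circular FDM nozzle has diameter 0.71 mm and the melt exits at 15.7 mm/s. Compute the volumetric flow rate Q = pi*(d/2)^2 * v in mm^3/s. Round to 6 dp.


A = pi*(0.71/2)^2 = 0.39591921 mm^2
Q = 0.39591921 * 15.7 = 6.215932 mm^3/s


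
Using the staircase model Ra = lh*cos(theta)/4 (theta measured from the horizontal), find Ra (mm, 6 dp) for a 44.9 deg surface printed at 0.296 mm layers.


Ra = 0.296 * cos(44.9) / 4 = 0.052417 mm


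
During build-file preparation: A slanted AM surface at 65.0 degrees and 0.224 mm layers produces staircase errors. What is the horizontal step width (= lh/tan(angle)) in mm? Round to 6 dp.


step = 0.224 / tan(65.0) = 0.104453 mm


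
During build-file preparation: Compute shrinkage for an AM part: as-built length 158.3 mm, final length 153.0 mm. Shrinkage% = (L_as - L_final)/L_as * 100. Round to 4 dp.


Shrinkage = ((158.3-153.0)/158.3)*100 = 3.3481 %


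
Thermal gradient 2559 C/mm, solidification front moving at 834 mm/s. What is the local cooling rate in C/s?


CR = 2559 * 834 = 2134206 C/s


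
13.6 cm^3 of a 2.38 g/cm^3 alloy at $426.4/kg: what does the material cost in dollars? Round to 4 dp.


Mass = 13.6*2.38/1000 = 0.032368 kg
Cost = 0.032368 * 426.4 = 13.8017 $


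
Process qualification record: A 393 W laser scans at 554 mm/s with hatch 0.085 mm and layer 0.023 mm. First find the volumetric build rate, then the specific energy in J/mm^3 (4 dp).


Build rate = 554 * 0.085 * 0.023 = 1.08307 mm^3/s
SE = 393 / 1.08307 = 362.8574 J/mm^3


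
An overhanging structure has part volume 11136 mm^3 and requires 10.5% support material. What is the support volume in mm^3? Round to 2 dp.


V_support = 11136 * 0.105 = 1169.28 mm^3


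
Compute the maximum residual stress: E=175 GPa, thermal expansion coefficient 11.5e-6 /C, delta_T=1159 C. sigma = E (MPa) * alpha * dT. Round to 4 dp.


sigma = 175*1000 * 11.5e-6 * 1159 = 2332.4875 MPa


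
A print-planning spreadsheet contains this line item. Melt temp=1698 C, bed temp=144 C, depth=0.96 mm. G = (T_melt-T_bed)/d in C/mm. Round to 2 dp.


G = (1698-144)/0.96 = 1618.75 C/mm


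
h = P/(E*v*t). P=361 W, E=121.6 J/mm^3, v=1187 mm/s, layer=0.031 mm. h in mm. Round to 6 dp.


h = 361 / (121.6*1187*0.031) = 0.080679 mm


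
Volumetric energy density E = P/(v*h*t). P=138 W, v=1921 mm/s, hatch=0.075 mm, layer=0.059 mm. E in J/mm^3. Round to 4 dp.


E = 138 / (1921*0.075*0.059) = 16.2345 J/mm^3


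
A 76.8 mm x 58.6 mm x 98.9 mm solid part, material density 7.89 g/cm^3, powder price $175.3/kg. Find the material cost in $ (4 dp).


V = 76.8 * 58.6 * 98.9 = 445097.472 mm^3 = 445.097472 cm^3
Mass = 445.097472 * 7.89 / 1000 = 3.51181905 kg
Cost = 3.51181905 * 175.3 = 615.6219 $


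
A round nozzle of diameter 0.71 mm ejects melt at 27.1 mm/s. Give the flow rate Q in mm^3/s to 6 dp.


A = pi*(0.71/2)^2 = 0.39591921 mm^2
Q = 0.39591921 * 27.1 = 10.729411 mm^3/s


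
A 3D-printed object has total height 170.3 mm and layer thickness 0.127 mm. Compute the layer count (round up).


Layers = ceil(170.3/0.127) = 1341


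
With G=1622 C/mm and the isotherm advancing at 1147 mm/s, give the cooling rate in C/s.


CR = 1622 * 1147 = 1860434 C/s


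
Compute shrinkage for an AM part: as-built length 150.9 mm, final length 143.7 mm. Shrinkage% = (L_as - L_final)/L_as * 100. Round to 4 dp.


Shrinkage = ((150.9-143.7)/150.9)*100 = 4.7714 %


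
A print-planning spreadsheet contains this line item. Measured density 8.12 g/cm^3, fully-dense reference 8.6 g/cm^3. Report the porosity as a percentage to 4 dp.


Porosity = (1-8.12/8.6)*100 = 5.5814 %


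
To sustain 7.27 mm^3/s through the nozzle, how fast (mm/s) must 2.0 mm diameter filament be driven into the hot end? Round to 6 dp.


A = pi*(2.0/2)^2 = 3.141593
v = 7.27 / 3.141593 = 2.314113 mm/s


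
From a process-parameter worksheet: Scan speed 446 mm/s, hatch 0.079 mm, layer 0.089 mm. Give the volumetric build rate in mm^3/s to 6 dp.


Rate = 446 * 0.079 * 0.089 = 3.135826 mm^3/s


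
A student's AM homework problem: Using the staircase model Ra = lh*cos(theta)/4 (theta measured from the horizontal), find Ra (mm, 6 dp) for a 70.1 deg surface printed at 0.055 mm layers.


Ra = 0.055 * cos(70.1) / 4 = 0.00468 mm


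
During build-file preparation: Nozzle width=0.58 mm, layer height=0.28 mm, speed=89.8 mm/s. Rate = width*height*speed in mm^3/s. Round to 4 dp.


Rate = 0.58 * 0.28 * 89.8 = 14.5835 mm^3/s


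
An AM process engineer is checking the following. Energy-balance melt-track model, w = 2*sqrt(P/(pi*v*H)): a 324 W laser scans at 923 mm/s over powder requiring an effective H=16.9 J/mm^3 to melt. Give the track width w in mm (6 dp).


w = 2*sqrt(324/(pi*923*16.9)) = 0.162624 mm


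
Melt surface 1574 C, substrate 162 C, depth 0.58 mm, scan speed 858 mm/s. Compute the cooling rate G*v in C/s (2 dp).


G = (1574-162)/0.58 = 2434.48275862 C/mm
CR = 2434.48275862 * 858 = 2088786.21 C/s


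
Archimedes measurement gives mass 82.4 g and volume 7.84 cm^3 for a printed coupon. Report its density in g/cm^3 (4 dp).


rho = 82.4 / 7.84 = 10.5102 g/cm^3


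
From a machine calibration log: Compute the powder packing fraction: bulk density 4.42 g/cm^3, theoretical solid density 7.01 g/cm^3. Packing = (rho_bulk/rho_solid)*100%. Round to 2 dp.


Packing = (4.42/7.01)*100 = 63.05 %


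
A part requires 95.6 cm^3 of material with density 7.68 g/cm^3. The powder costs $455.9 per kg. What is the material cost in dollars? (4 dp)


Mass = 95.6*7.68/1000 = 0.734208 kg
Cost = 0.734208 * 455.9 = 334.7254 $


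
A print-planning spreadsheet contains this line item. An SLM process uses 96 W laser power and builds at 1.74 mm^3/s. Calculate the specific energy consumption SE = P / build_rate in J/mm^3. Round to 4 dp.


SE = 96 / 1.74 = 55.1724 J/mm^3


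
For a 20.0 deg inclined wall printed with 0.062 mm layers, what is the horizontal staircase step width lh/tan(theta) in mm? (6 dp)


step = 0.062 / tan(20.0) = 0.170344 mm


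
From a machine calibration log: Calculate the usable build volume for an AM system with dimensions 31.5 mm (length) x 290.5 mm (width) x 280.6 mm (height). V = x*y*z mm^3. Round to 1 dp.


V = 31.5 * 290.5 * 280.6 = 2567700.5 mm^3


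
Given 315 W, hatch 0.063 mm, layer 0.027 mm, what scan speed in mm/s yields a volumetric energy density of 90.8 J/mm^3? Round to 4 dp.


v = 315 / (90.8*0.063*0.027) = 2039.4844 mm/s


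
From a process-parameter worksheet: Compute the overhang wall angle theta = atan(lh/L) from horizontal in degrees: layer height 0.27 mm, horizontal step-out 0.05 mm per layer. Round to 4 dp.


angle = atan(0.27/0.05) = 79.5085 degrees


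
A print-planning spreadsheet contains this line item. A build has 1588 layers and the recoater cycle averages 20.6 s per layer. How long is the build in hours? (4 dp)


t = 1588 * 20.6 / 3600 = 9.0869 hrs


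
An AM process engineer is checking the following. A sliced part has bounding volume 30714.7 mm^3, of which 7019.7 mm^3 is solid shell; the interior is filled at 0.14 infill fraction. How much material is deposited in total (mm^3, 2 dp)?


V_infill = (30714.7 - 7019.7) * 0.14 = 3317.3
V_total = 7019.7 + 3317.3 = 10337.0 mm^3


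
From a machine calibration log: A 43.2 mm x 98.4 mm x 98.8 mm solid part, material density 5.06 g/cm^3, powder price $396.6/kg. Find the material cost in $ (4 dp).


V = 43.2 * 98.4 * 98.8 = 419986.944 mm^3 = 419.986944 cm^3
Mass = 419.986944 * 5.06 / 1000 = 2.12513394 kg
Cost = 2.12513394 * 396.6 = 842.8281 $


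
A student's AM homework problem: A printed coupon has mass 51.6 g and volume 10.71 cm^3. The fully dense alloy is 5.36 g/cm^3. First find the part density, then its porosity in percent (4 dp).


rho_part = 51.6 / 10.71 = 4.81792717 g/cm^3
Porosity = (1 - 4.81792717/5.36)*100 = 10.1133 %


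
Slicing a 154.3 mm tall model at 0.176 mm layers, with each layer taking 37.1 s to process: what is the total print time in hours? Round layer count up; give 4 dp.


Layers = ceil(154.3/0.176) = 877
t = 877 * 37.1 / 3600 = 9.038 hrs


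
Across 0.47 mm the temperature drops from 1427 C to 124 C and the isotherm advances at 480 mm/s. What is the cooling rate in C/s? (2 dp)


G = (1427-124)/0.47 = 2772.34042553 C/mm
CR = 2772.34042553 * 480 = 1330723.4 C/s


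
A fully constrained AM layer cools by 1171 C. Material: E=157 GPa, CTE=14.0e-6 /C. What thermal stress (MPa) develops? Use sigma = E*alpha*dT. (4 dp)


sigma = 157*1000 * 14.0e-6 * 1171 = 2573.858 MPa


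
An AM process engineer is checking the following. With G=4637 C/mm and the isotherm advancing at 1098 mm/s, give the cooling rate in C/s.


CR = 4637 * 1098 = 5091426 C/s


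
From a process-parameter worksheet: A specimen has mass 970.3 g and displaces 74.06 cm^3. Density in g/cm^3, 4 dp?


rho = 970.3 / 74.06 = 13.1015 g/cm^3


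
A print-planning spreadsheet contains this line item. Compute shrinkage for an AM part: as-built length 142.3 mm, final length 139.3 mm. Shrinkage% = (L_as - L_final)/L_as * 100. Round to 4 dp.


Shrinkage = ((142.3-139.3)/142.3)*100 = 2.1082 %


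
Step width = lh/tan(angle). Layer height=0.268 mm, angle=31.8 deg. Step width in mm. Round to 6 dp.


step = 0.268 / tan(31.8) = 0.43224 mm


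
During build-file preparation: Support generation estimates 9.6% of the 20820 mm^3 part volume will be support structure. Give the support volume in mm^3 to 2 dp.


V_support = 20820 * 0.096 = 1998.72 mm^3


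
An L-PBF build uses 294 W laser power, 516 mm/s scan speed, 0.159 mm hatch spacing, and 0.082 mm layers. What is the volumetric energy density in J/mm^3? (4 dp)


E = 294 / (516*0.159*0.082) = 43.7005 J/mm^3


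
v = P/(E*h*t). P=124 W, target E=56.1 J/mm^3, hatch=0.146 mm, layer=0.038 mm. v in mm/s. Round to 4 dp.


v = 124 / (56.1*0.146*0.038) = 398.4028 mm/s


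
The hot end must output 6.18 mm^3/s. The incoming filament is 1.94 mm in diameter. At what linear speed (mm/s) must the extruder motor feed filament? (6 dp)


A = pi*(1.94/2)^2 = 2.955925
v = 6.18 / 2.955925 = 2.090716 mm/s


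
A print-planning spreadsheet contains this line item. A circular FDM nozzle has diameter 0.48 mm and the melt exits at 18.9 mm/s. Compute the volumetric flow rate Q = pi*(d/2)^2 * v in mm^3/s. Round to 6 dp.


A = pi*(0.48/2)^2 = 0.18095574 mm^2
Q = 0.18095574 * 18.9 = 3.420063 mm^3/s


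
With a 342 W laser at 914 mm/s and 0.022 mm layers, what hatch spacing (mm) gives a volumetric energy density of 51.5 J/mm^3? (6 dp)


h = 342 / (51.5*914*0.022) = 0.330255 mm


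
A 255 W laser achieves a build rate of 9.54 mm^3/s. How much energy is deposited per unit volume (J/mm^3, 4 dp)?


SE = 255 / 9.54 = 26.7296 J/mm^3


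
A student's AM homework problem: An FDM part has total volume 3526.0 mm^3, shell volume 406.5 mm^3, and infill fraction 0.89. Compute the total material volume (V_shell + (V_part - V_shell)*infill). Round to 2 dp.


V_infill = (3526.0 - 406.5) * 0.89 = 2776.36
V_total = 406.5 + 2776.36 = 3182.86 mm^3


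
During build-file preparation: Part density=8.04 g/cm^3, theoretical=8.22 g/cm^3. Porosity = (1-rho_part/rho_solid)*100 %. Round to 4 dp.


Porosity = (1-8.04/8.22)*100 = 2.1898 %


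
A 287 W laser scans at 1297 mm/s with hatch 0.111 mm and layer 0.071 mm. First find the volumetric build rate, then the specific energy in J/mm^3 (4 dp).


Build rate = 1297 * 0.111 * 0.071 = 10.221657 mm^3/s
SE = 287 / 10.221657 = 28.0776 J/mm^3


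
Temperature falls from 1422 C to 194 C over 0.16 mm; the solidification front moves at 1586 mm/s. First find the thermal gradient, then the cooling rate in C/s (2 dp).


G = (1422-194)/0.16 = 7675.0 C/mm
CR = 7675.0 * 1586 = 12172550.0 C/s


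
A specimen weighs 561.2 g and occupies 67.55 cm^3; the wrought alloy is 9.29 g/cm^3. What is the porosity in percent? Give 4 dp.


rho_part = 561.2 / 67.55 = 8.30792006 g/cm^3
Porosity = (1 - 8.30792006/9.29)*100 = 10.5714 %


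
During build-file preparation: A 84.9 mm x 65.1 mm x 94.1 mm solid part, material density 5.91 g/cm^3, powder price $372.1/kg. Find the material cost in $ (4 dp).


V = 84.9 * 65.1 * 94.1 = 520089.759 mm^3 = 520.089759 cm^3
Mass = 520.089759 * 5.91 / 1000 = 3.07373048 kg
Cost = 3.07373048 * 372.1 = 1143.7351 $


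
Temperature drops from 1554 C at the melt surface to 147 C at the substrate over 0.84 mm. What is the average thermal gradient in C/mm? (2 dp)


G = (1554-147)/0.84 = 1675.0 C/mm


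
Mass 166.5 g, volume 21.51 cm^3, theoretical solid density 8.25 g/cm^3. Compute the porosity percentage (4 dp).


rho_part = 166.5 / 21.51 = 7.74058577 g/cm^3
Porosity = (1 - 7.74058577/8.25)*100 = 6.1747 %


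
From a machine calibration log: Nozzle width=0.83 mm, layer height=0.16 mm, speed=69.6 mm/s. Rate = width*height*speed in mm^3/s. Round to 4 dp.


Rate = 0.83 * 0.16 * 69.6 = 9.2429 mm^3/s


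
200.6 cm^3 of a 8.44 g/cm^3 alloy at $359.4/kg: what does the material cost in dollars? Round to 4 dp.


Mass = 200.6*8.44/1000 = 1.693064 kg
Cost = 1.693064 * 359.4 = 608.4872 $


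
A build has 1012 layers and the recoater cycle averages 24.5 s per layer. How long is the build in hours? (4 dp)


t = 1012 * 24.5 / 3600 = 6.8872 hrs


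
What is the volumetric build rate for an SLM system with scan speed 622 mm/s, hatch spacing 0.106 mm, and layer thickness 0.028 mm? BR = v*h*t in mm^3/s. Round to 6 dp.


Rate = 622 * 0.106 * 0.028 = 1.846096 mm^3/s


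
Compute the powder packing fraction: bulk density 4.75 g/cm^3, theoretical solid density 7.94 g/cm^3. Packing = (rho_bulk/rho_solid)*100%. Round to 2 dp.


Packing = (4.75/7.94)*100 = 59.82 %


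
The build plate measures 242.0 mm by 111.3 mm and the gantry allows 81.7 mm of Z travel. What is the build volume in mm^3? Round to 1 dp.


V = 242.0 * 111.3 * 81.7 = 2200556.8 mm^3


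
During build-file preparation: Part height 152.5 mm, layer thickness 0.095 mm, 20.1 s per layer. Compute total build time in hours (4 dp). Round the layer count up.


Layers = ceil(152.5/0.095) = 1606
t = 1606 * 20.1 / 3600 = 8.9668 hrs


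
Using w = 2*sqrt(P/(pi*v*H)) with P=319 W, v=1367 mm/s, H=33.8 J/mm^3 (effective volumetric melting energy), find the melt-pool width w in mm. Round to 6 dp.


w = 2*sqrt(319/(pi*1367*33.8)) = 0.093758 mm


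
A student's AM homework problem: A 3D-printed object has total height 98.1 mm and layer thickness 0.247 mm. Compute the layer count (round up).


Layers = ceil(98.1/0.247) = 398


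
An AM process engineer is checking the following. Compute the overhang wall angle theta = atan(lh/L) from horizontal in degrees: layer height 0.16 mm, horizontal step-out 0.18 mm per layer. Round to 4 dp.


angle = atan(0.16/0.18) = 41.6335 degrees


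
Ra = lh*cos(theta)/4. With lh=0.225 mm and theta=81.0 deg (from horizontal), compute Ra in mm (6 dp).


Ra = 0.225 * cos(81.0) / 4 = 0.008799 mm


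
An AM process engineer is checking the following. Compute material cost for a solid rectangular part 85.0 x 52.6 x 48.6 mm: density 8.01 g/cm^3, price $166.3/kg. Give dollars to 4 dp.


V = 85.0 * 52.6 * 48.6 = 217290.6 mm^3 = 217.2906 cm^3
Mass = 217.2906 * 8.01 / 1000 = 1.74049771 kg
Cost = 1.74049771 * 166.3 = 289.4448 $


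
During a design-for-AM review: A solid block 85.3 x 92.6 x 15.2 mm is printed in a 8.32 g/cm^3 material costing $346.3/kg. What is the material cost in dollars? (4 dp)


V = 85.3 * 92.6 * 15.2 = 120061.456 mm^3 = 120.061456 cm^3
Mass = 120.061456 * 8.32 / 1000 = 0.99891131 kg
Cost = 0.99891131 * 346.3 = 345.923 $


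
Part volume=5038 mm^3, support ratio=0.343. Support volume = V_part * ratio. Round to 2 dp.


V_support = 5038 * 0.343 = 1728.03 mm^3


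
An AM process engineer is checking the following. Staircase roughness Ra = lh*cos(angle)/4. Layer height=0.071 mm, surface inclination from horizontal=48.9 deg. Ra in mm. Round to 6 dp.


Ra = 0.071 * cos(48.9) / 4 = 0.011668 mm


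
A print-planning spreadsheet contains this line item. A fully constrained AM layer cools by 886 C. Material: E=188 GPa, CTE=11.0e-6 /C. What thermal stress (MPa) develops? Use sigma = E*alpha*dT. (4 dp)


sigma = 188*1000 * 11.0e-6 * 886 = 1832.248 MPa
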